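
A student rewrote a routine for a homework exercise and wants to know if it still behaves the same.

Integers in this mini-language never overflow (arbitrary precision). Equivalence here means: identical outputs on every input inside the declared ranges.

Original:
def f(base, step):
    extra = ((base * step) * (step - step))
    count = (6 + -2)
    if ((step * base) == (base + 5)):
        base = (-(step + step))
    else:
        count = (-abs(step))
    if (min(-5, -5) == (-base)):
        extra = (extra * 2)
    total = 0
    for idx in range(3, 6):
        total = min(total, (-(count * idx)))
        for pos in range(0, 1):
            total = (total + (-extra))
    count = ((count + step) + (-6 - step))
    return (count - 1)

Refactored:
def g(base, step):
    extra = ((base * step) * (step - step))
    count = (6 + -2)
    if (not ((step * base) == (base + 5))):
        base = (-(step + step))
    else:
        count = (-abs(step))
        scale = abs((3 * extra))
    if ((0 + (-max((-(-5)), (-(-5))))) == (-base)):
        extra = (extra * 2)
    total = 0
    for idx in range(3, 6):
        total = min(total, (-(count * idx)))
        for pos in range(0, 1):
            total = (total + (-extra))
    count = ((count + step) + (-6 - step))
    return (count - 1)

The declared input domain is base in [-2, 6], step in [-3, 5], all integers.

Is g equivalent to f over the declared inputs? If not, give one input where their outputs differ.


These are not equivalent — on base=-2, step=-3 the outputs split (-10 vs -3).
f: extra becomes 0; next count becomes 4; next ((step * base) == (base + 5)) evaluates to false; next count becomes -3; next (min(-5, -5) == (-base)) evaluates to false; next total becomes 0; next at idx=3:; next total becomes 0; next at pos=0:; next total becomes 0; next at idx=4:; next total becomes 0; next at pos=0:; next total becomes 0; next at idx=5:; next total becomes 0; next at pos=0:; next total becomes 0; next count becomes -9; next final value -10
g: extra becomes 0; next count becomes 4; next (not ((step * base) == (base + 5))) evaluates to true; next base becomes 6; next ((0 + (-max((-(-5)), (-(-5))))) == (-base)) evaluates to false; next total becomes 0; next at idx=3:; next total becomes -12; next at pos=0:; next total becomes -12; next at idx=4:; next total becomes -16; next at pos=0:; next total becomes -16; next at idx=5:; next total becomes -20; next at pos=0:; next total becomes -20; next count becomes -2; next final value -3
verdict: not equivalent; witness: base=-2, step=-3


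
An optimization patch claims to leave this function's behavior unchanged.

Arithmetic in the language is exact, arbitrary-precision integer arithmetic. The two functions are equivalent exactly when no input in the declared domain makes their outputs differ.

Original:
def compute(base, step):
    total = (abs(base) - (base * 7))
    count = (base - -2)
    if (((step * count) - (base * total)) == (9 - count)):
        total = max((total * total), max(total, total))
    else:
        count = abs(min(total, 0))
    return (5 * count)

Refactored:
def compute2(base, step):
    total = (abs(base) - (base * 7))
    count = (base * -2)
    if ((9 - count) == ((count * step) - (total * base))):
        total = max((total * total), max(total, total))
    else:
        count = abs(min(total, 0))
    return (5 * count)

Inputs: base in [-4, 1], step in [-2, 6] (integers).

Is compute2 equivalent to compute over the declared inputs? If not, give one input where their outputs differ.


Consider the input base=-1, step=0.
compute: total = 8; count = 1; (((step * count) - (base * total)) == (9 - count)) -> true; total = 64; return 5
compute2: total = 8; count = 2; ((9 - count) == ((count * step) - (total * base))) -> false; count = 0; return 0
5 against 0: the behavior changed.
verdict: not equivalent; witness: base=-1, step=0


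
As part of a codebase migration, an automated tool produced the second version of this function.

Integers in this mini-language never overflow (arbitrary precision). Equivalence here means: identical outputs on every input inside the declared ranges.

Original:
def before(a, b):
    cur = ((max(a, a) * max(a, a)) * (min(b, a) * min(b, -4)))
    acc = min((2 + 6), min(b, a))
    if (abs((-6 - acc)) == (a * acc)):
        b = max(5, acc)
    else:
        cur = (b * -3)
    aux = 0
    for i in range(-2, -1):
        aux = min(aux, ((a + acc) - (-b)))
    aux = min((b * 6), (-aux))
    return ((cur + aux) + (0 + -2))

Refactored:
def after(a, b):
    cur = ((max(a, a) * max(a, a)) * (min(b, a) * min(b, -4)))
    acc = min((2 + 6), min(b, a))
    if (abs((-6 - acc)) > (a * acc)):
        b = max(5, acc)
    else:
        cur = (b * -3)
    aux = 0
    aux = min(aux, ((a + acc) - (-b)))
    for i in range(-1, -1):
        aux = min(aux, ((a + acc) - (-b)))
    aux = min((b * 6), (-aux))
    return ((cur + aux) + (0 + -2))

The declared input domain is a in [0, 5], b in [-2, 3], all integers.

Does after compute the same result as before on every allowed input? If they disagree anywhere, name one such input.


The rewrite breaks on a=0, b=-2, where the results are -8 and -2.
before: cur = 0; acc = -2; (abs((-6 - acc)) == (a * acc)) -> false; cur = 6; aux = 0; [i=-2]; aux = -4; aux = -12; return -8
after: cur = 0; acc = -2; (abs((-6 - acc)) > (a * acc)) -> true; b = 5; aux = 0; aux = 0; the i loop: no iterations; aux = 0; return -2
verdict: not equivalent; witness: a=0, b=-2


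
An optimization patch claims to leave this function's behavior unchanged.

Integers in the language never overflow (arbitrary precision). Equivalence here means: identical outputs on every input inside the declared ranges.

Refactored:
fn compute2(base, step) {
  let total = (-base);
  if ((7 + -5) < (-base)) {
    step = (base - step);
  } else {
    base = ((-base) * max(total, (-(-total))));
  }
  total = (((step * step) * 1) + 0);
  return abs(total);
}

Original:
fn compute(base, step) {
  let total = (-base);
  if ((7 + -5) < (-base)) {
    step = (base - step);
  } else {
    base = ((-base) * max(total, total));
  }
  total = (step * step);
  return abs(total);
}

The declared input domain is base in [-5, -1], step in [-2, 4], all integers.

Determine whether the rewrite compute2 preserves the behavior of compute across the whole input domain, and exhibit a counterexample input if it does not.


Comparing the listings, the differences include: arithmetic usage differs; constant usage differs.
Tracing base=-4, step=3: compute: total = 4; ((7 + -5) < (-base)) -> true; step = -7; total = 49; return 49 | compute2: total = 4; ((7 + -5) < (-base)) -> true; step = -7; total = 49; return 49 — matching result 49.
Every one of the 35 inputs gives matching results.
verdict: equivalent


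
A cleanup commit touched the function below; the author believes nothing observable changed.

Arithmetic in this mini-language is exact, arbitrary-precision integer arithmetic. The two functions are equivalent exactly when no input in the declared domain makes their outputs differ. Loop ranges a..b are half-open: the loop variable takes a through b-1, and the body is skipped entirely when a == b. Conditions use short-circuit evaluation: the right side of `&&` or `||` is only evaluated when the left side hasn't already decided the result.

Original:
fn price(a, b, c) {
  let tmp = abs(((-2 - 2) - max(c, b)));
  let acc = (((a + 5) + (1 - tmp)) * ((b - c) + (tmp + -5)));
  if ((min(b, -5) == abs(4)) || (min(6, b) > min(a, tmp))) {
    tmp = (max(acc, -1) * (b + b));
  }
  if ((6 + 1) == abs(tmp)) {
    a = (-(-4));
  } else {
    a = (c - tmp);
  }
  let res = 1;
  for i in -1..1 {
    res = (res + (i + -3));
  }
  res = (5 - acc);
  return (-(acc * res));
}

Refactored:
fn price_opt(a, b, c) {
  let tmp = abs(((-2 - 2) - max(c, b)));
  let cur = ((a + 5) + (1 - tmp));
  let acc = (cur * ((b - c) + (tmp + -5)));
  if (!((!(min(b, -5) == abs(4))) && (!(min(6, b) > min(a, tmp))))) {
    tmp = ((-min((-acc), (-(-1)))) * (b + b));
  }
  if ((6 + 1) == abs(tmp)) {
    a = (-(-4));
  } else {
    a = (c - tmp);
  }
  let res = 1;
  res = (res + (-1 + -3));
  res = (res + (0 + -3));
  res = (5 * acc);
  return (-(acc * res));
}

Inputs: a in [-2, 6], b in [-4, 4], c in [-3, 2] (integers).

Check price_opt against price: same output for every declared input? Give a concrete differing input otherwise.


Consider the input a=-2, b=-4, c=-3.
price: tmp=1, then acc=-15, then ((min(b, -5) == abs(4)) || (min(6, b) > min(a, tmp))) is false, then ((6 + 1) == abs(tmp)) is false, then a=-4, then res=1, then (i=-1), then res=-3, then (i=0), then res=-6, then res=20, then returns 300
price_opt: tmp=1, then cur=3, then acc=-15, then (!((!(min(b, -5) == abs(4))) && (!(min(6, b) > min(a, tmp))))) is false, then ((6 + 1) == abs(tmp)) is false, then a=-4, then res=1, then res=-3, then res=-6, then res=-75, then returns -1125
300 != -1125, so the rewrite changes behavior.
verdict: not equivalent; witness: a=-2, b=-4, c=-3


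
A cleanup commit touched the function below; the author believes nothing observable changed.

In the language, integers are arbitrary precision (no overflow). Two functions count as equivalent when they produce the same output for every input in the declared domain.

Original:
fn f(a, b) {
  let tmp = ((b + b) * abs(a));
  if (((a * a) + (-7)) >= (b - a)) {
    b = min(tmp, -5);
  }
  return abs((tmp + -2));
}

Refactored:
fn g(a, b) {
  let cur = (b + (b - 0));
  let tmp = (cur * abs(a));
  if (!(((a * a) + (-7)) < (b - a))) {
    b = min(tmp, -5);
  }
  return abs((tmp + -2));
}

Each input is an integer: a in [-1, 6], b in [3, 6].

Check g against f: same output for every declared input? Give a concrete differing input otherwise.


The two versions differ — the changes include arithmetic usage differs, and constant usage differs, and boolean connective usage differs, and comparison usage differs, and local variable names differ, and statement counts differ.
Spot check at a=6, b=6 — f: tmp := 72 | (((a * a) + (-7)) >= (b - a)): true | b := -5 | result 70. g: cur := 12 | tmp := 72 | (!(((a * a) + (-7)) < (b - a))): true | b := -5 | result 70. Both give 70.
Sweeping the whole domain (32 inputs) finds no disagreement.
verdict: equivalent


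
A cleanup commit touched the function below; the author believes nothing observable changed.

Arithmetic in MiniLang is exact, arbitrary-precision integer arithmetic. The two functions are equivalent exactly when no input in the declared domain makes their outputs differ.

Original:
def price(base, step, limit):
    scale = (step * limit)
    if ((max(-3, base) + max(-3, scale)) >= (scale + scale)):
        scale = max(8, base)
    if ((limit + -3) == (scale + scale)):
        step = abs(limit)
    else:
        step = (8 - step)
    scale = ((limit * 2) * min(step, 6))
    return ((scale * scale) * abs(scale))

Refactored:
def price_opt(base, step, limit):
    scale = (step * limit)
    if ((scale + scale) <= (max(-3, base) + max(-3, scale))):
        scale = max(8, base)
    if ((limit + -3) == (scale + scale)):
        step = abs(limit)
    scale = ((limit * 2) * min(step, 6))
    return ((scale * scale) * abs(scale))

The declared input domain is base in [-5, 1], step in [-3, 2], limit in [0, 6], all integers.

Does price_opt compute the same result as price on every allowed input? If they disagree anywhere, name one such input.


Evaluate both at base=-5, step=-3, limit=1.
price: scale = -3; ((max(-3, base) + max(-3, scale)) >= (scale + scale)) -> true; scale = 8; ((limit + -3) == (scale + scale)) -> false; step = 11; scale = 12; return 1728
price_opt: scale = -3; ((scale + scale) <= (max(-3, base) + max(-3, scale))) -> true; scale = 8; ((limit + -3) == (scale + scale)) -> false; scale = -6; return 216
1728 vs 216 — the two versions disagree here.
verdict: not equivalent; witness: base=-5, step=-3, limit=1


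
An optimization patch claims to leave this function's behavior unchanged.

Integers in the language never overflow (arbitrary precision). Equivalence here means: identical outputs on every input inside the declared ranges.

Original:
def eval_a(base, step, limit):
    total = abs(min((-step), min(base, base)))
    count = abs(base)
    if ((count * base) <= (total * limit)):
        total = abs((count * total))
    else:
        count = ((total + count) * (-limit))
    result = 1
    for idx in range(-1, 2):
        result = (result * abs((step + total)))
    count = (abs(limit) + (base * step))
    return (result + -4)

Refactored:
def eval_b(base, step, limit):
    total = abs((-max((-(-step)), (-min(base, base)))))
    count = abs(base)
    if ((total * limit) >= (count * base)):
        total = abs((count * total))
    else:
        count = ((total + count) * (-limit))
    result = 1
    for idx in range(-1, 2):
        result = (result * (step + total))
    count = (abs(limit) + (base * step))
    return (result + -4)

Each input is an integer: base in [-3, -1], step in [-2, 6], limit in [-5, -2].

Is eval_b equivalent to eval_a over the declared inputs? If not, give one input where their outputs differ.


Try base=-1, step=-2, limit=-5.
eval_a: total := 1 | count := 1 | ((count * base) <= (total * limit)): false | count := 10 | result := 1 | iter idx=-1: | result := 1 | iter idx=0: | result := 1 | iter idx=1: | result := 1 | count := 7 | result -3
eval_b: total := 1 | count := 1 | ((total * limit) >= (count * base)): false | count := 10 | result := 1 | iter idx=-1: | result := -1 | iter idx=0: | result := 1 | iter idx=1: | result := -1 | count := 7 | result -5
-3 vs -5 — the two versions disagree here.
verdict: not equivalent; witness: base=-1, step=-2, limit=-5


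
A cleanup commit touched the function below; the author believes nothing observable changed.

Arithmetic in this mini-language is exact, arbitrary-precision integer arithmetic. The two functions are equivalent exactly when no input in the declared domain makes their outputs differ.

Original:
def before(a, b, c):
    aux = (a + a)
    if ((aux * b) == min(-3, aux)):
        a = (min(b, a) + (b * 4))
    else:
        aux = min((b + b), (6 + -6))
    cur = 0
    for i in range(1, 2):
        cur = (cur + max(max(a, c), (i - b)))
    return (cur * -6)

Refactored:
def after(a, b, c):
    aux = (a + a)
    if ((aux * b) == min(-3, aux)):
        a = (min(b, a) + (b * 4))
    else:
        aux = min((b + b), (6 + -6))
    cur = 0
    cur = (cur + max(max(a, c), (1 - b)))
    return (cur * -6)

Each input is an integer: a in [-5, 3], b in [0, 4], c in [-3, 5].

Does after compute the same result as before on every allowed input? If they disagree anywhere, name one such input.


The two are interchangeable: loop structure differs; and statement counts differ; and local variable names differ; and constant usage differs, and every declared input agrees.
One worked example (a=2, b=4, c=-3) — before: aux=4, then ((aux * b) == min(-3, aux)) is false, then aux=0, then cur=0, then (i=1), then cur=2, then returns -12; after: aux=4, then ((aux * b) == min(-3, aux)) is false, then aux=0, then cur=0, then cur=2, then returns -12; agreement on -12.
An exhaustive pass over the 405 declared inputs shows identical outputs.
verdict: equivalent


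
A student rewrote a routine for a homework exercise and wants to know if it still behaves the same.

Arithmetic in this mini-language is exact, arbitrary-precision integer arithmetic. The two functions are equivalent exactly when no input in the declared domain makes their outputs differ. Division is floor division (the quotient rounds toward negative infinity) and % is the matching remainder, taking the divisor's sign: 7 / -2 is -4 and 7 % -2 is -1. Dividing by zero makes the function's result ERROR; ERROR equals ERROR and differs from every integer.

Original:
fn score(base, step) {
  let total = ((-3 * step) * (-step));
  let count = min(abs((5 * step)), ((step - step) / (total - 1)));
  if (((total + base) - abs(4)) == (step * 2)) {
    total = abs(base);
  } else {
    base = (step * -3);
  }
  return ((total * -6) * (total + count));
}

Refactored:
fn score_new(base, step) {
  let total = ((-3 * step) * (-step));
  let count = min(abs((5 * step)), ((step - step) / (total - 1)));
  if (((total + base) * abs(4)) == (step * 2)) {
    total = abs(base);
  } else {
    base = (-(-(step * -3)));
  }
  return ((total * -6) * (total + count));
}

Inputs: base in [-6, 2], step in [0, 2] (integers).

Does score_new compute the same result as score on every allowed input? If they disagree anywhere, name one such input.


Evaluate both at base=-4, step=2.
score: total = 12; count = 0; (((total + base) - abs(4)) == (step * 2)) -> true; total = 4; return -96
score_new: total = 12; count = 0; (((total + base) * abs(4)) == (step * 2)) -> false; base = -6; return -864
-96 and -864 differ, so these are not the same function on this domain.
verdict: not equivalent; witness: base=-4, step=2


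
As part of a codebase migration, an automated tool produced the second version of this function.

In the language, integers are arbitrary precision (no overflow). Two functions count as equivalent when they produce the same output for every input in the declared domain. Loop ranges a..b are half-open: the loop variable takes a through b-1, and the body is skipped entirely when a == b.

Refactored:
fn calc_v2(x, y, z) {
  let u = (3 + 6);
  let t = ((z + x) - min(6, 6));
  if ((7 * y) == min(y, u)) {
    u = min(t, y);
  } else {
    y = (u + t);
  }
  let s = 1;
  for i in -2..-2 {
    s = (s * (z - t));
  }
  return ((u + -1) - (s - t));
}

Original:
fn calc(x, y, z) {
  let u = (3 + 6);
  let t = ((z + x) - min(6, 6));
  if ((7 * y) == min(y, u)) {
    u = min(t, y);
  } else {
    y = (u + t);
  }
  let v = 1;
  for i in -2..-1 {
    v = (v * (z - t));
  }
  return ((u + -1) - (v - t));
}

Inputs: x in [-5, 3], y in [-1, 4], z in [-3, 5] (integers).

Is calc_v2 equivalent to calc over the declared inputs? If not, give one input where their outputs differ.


x=-5, y=-1, z=-3 yields -17 from calc but -7 from calc_v2.
verdict: not equivalent; witness: x=-5, y=-1, z=-3


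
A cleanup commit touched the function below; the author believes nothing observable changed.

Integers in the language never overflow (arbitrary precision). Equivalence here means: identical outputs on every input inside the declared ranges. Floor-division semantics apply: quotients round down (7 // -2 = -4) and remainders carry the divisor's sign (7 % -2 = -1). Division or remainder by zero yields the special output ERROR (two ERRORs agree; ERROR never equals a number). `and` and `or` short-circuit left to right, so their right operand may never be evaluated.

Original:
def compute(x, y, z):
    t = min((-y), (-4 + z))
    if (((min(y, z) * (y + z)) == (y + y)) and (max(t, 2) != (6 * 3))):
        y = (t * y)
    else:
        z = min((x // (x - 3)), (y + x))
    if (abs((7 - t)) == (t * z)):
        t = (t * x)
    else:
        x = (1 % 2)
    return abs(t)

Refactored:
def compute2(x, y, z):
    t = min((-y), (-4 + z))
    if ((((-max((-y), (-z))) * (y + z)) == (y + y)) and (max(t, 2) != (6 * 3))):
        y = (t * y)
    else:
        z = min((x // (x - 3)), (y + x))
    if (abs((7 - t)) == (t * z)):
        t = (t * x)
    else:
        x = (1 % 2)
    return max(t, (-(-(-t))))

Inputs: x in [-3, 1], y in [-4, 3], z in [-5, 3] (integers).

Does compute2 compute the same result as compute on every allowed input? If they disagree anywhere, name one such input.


Equivalent — the differences include min/max/abs usage differs, yet no declared input distinguishes the two.
Spot check at x=-3, y=-3, z=3 — compute: t = -1; (((min(y, z) * (y + z)) == (y + y)) and (max(t, 2) != (6 * 3))) -> false; z = -6; (abs((7 - t)) == (t * z)) -> false; x = 1; return 1. compute2: t = -1; ((((-max((-y), (-z))) * (y + z)) == (y + y)) and (max(t, 2) != (6 * 3))) -> false; z = -6; (abs((7 - t)) == (t * z)) -> false; x = 1; return 1. Both give 1.
Sweeping the whole domain (360 inputs) finds no disagreement.
verdict: equivalent


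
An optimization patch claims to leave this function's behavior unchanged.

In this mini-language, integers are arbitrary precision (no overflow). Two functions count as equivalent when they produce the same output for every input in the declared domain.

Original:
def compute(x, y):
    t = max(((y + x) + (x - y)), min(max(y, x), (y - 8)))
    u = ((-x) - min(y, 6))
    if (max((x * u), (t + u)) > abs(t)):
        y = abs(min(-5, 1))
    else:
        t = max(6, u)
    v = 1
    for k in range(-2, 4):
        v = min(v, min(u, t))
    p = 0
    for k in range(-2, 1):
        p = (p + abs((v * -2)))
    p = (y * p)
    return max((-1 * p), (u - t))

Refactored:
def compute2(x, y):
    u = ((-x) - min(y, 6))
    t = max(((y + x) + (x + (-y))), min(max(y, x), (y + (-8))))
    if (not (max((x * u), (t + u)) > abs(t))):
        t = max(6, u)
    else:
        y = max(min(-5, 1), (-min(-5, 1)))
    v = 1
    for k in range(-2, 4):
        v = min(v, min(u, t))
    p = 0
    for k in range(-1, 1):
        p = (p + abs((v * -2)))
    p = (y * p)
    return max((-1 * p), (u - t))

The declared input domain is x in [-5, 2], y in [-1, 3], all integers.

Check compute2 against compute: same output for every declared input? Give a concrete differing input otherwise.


On input x=-5, y=-1, compute returns 6 while compute2 returns 4.
verdict: not equivalent; witness: x=-5, y=-1


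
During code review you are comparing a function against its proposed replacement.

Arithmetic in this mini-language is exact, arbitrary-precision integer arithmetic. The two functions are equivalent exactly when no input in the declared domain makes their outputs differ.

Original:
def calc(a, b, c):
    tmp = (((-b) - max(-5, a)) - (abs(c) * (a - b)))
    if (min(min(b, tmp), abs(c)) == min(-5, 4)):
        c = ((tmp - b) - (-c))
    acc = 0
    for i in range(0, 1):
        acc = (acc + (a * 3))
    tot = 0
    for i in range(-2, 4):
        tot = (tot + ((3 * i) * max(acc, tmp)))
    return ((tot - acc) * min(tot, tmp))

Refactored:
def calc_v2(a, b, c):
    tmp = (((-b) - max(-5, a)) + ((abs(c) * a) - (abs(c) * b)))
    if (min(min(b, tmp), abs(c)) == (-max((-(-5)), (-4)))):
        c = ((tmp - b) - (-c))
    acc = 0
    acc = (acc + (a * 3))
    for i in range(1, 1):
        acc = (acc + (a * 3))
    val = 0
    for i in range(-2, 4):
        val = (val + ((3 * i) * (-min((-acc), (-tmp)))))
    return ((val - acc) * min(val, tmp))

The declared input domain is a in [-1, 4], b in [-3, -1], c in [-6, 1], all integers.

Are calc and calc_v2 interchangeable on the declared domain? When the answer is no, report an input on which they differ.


Input a=-1, b=-3, c=-6: 648 from calc versus 2352 from calc_v2.
verdict: not equivalent; witness: a=-1, b=-3, c=-6


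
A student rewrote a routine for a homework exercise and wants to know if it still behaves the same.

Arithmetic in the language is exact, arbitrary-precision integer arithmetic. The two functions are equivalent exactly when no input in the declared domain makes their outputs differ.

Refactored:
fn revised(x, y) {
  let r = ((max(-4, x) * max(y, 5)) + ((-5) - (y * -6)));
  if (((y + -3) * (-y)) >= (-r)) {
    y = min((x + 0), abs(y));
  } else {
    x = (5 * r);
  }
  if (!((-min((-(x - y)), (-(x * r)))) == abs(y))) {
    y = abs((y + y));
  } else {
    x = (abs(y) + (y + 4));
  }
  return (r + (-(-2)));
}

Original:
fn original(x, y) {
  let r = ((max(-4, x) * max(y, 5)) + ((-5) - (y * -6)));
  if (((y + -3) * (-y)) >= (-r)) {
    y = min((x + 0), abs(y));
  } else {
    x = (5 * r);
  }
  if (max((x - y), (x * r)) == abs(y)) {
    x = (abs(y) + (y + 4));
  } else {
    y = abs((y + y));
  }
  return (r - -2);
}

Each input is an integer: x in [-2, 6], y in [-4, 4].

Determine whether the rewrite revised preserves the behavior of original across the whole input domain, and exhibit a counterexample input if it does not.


Side by side, the visible changes include: boolean connective usage differs, plus min/max/abs usage differs, plus arithmetic usage differs.
Tracing x=2, y=4: original: r := 29 | (((y + -3) * (-y)) >= (-r)): true | y := 2 | (max((x - y), (x * r)) == abs(y)): false | y := 4 | result 31 | revised: r := 29 | (((y + -3) * (-y)) >= (-r)): true | y := 2 | (!((-min((-(x - y)), (-(x * r)))) == abs(y))): true | y := 4 | result 31 — matching result 31.
Across all 81 domain points the two functions coincide.
verdict: equivalent


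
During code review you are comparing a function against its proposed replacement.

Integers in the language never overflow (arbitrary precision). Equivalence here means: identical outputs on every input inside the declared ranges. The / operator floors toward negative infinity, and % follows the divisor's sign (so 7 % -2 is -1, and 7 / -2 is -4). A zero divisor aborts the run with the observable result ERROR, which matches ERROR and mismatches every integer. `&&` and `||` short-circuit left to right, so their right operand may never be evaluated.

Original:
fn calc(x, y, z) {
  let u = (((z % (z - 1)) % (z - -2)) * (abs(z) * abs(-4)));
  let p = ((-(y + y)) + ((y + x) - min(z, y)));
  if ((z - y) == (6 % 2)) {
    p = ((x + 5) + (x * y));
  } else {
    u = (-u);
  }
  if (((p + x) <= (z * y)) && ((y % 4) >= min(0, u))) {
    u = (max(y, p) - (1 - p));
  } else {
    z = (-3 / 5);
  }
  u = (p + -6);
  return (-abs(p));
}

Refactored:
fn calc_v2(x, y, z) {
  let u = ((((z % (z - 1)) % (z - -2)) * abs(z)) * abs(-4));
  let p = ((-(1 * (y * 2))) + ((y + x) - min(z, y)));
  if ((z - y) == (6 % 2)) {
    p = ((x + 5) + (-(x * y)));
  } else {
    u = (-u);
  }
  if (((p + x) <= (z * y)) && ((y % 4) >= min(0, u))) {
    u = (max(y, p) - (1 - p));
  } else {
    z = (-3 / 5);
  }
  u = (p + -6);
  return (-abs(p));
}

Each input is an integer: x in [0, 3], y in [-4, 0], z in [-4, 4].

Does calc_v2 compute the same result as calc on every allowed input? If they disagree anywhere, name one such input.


These are not equivalent — on x=1, y=-4, z=-4 the outputs split (-2 vs -10).
calc: u=0, then p=9, then ((z - y) == (6 % 2)) is true, then p=2, then (((p + x) <= (z * y)) && ((y % 4) >= min(0, u))) is true, then u=3, then u=-4, then returns -2
calc_v2: u=0, then p=9, then ((z - y) == (6 % 2)) is true, then p=10, then (((p + x) <= (z * y)) && ((y % 4) >= min(0, u))) is true, then u=19, then u=4, then returns -10
verdict: not equivalent; witness: x=1, y=-4, z=-4


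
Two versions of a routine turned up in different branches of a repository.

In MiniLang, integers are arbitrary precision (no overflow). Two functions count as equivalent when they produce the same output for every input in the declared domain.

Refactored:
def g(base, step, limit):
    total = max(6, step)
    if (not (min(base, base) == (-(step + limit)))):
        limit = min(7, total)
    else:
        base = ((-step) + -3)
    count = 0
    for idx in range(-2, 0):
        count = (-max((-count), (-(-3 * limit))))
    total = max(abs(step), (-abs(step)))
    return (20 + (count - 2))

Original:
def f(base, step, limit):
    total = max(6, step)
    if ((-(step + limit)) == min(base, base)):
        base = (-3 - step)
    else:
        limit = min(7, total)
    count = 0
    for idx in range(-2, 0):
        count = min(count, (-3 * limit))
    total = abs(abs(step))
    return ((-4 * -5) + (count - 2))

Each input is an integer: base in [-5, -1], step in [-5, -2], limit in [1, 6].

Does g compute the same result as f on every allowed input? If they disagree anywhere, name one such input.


Differences: arithmetic usage differs, and boolean connective usage differs, and constant usage differs, and min/max/abs usage differs — yet all 120 inputs agree.
verdict: equivalent


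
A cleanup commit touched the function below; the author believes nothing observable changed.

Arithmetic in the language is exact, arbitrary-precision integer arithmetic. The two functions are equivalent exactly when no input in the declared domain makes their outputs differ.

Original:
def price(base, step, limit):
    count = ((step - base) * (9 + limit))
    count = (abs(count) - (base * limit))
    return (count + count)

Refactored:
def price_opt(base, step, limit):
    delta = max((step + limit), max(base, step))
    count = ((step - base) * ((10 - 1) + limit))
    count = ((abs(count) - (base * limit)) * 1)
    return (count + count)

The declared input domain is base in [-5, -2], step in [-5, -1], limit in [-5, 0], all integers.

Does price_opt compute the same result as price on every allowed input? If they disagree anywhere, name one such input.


Equivalent — the differences include min/max/abs usage differs; local variable names differ; arithmetic usage differs; constant usage differs; statement counts differ, yet no declared input distinguishes the two.
As a probe, take base=-2, step=-4, limit=-1: price runs count := -16 | count := 14 | result 28; price_opt runs delta := -2 | count := -16 | count := 14 | result 28; both end at 28.
Across all 120 domain points the two functions coincide.
verdict: equivalent


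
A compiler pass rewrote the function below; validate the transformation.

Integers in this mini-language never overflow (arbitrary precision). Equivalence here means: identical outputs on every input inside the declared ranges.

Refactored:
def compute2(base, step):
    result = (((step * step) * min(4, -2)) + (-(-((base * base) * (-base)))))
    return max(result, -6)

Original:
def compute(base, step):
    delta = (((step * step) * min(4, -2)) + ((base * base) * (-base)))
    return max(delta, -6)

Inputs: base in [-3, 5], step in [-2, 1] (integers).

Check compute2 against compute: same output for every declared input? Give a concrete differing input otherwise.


Behavior is preserved: although local variable names differ, the outputs never diverge.
As a probe, take base=5, step=-1: compute runs delta becomes -127; next final value -6; compute2 runs result becomes -127; next final value -6; both end at -6.
An exhaustive pass over the 36 declared inputs shows identical outputs.
verdict: equivalent


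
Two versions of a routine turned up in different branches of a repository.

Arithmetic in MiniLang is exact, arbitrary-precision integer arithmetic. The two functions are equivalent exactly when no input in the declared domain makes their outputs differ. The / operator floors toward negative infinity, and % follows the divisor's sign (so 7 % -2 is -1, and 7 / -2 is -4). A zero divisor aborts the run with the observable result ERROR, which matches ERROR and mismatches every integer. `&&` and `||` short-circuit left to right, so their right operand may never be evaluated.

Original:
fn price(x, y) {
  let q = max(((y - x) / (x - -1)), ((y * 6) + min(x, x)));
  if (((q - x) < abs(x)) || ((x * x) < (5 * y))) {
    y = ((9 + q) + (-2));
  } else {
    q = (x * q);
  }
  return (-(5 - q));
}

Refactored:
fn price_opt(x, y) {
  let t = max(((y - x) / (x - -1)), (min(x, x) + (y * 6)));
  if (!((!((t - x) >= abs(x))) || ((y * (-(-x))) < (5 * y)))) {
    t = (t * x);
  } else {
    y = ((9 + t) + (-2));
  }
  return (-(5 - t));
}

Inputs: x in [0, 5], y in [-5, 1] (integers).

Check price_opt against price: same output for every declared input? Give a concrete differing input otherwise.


Run the pair on x=3, y=1.
price: q = 9; (((q - x) < abs(x)) || ((x * x) < (5 * y))) -> false; q = 27; return 22
price_opt: t = 9; (!((!((t - x) >= abs(x))) || ((y * (-(-x))) < (5 * y)))) -> false; y = 16; return 4
22 against 4: the behavior changed.
verdict: not equivalent; witness: x=3, y=1


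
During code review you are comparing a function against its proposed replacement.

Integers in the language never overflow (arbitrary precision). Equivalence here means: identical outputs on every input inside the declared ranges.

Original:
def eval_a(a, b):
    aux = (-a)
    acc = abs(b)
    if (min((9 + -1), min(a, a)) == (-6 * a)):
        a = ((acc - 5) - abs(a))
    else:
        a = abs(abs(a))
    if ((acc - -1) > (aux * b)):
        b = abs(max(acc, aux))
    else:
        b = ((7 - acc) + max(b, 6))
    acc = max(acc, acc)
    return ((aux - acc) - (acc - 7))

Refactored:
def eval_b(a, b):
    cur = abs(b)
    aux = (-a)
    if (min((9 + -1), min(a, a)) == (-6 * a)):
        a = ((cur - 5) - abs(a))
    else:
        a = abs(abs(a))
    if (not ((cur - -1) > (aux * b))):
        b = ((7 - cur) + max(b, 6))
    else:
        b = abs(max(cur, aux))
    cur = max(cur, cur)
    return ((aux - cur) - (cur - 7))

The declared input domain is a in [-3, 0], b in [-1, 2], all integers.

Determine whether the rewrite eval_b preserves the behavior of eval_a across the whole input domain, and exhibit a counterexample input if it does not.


Comparing the listings, the differences include: boolean connective usage differs, plus local variable names differ.
Tracing a=0, b=0: eval_a: aux becomes 0; next acc becomes 0; next (min((9 + -1), min(a, a)) == (-6 * a)) evaluates to true; next a becomes -5; next ((acc - -1) > (aux * b)) evaluates to true; next b becomes 0; next acc becomes 0; next final value 7 | eval_b: cur becomes 0; next aux becomes 0; next (min((9 + -1), min(a, a)) == (-6 * a)) evaluates to true; next a becomes -5; next (not ((cur - -1) > (aux * b))) evaluates to false; next b becomes 0; next cur becomes 0; next final value 7 — matching result 7.
Every one of the 16 inputs gives matching results.
verdict: equivalent


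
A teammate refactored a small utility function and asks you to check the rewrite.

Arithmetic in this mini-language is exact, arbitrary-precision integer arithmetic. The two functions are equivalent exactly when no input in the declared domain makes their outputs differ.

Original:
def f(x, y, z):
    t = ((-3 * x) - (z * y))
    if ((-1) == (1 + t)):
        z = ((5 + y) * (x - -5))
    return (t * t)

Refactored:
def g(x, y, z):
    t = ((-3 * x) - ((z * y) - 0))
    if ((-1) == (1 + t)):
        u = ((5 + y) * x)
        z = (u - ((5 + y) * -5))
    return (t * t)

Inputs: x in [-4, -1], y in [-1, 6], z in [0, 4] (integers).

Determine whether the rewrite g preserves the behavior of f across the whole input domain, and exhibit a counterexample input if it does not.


Behavior is preserved: although arithmetic usage differs, statement counts differ, constant usage differs, local variable names differ, the outputs never diverge.
One worked example (x=-3, y=0, z=3) — f: t = 9; ((-1) == (1 + t)) -> false; return 81; g: t = 9; ((-1) == (1 + t)) -> false; return 81; agreement on 81.
An exhaustive pass over the 160 declared inputs shows identical outputs.
verdict: equivalent


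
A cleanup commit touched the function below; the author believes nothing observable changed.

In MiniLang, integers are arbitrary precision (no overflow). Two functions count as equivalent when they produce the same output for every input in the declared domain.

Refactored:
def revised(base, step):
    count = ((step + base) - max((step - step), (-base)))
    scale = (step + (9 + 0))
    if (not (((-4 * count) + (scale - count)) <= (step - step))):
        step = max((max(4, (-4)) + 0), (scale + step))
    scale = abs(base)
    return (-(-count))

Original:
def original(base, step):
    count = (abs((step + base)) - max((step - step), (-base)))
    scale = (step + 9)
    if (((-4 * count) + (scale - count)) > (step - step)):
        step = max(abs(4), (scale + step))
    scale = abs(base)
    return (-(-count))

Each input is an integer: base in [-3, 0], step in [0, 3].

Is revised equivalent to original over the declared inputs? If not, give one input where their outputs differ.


Take base=-3, step=0.
original: count = 0; scale = 9; (((-4 * count) + (scale - count)) > (step - step)) -> true; step = 9; scale = 3; return 0
revised: count = -6; scale = 9; (not (((-4 * count) + (scale - count)) <= (step - step))) -> true; step = 9; scale = 3; return -6
0 != -6, so the rewrite changes behavior.
verdict: not equivalent; witness: base=-3, step=0


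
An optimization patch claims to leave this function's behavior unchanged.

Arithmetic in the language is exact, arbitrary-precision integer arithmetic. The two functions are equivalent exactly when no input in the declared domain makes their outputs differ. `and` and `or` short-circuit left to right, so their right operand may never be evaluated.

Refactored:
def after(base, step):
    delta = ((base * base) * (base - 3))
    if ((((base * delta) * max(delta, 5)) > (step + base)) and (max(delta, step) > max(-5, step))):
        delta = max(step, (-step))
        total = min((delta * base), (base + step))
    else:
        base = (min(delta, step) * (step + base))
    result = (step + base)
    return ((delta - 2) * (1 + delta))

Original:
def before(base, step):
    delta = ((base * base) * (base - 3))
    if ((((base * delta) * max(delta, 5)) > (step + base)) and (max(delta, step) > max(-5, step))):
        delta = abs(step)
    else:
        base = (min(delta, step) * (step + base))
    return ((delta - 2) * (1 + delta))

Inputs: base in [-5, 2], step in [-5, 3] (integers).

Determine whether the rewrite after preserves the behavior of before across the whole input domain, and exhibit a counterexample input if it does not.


The two are interchangeable: min/max/abs usage differs, arithmetic usage differs, local variable names differ, statement counts differ, and every declared input agrees.
As a probe, take base=2, step=-5: before runs delta := -4 | ((((base * delta) * max(delta, 5)) > (step + base)) and (max(delta, step) > max(-5, step))): false | base := 15 | result 18; after runs delta := -4 | ((((base * delta) * max(delta, 5)) > (step + base)) and (max(delta, step) > max(-5, step))): false | base := 15 | result := 10 | result 18; both end at 18.
Sweeping the whole domain (72 inputs) finds no disagreement.
verdict: equivalent


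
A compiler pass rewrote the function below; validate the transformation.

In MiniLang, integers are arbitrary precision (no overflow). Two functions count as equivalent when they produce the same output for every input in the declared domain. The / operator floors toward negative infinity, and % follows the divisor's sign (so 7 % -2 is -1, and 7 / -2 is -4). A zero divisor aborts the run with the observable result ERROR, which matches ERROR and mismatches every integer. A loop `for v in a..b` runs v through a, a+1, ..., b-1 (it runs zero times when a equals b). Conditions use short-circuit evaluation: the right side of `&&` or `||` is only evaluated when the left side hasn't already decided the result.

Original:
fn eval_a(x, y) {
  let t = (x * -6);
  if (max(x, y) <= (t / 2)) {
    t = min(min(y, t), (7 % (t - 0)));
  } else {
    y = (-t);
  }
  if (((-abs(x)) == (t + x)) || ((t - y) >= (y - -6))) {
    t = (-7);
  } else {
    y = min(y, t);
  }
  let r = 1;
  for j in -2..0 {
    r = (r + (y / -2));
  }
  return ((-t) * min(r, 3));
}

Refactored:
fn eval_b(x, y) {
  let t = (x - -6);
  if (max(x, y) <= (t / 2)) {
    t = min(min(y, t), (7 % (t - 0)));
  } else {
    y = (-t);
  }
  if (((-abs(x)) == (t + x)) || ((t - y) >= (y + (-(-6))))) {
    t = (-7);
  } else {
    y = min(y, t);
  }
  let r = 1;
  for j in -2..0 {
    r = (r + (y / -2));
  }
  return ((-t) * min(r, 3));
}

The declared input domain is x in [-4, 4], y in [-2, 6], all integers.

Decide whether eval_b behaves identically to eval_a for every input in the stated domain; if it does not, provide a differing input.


The rewrite breaks on x=-4, y=2, where the results are 2 and 21.
eval_a: t=24, then (max(x, y) <= (t / 2)) is true, then t=2, then (((-abs(x)) == (t + x)) || ((t - y) >= (y - -6))) is false, then y=2, then r=1, then (j=-2), then r=0, then (j=-1), then r=-1, then returns 2
eval_b: t=2, then (max(x, y) <= (t / 2)) is false, then y=-2, then (((-abs(x)) == (t + x)) || ((t - y) >= (y + (-(-6))))) is true, then t=-7, then r=1, then (j=-2), then r=2, then (j=-1), then r=3, then returns 21
verdict: not equivalent; witness: x=-4, y=2


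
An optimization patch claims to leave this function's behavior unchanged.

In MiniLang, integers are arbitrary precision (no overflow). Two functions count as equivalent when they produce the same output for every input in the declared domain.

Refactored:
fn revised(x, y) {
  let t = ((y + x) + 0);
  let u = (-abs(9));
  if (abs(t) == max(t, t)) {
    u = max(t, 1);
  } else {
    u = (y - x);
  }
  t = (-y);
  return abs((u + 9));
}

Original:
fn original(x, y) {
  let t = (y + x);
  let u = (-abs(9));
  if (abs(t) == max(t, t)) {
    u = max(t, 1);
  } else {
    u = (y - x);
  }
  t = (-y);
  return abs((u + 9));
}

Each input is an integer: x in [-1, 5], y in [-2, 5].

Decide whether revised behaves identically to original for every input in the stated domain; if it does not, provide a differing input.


Behavior is preserved: although constant usage differs, plus arithmetic usage differs, the outputs never diverge.
One worked example (x=5, y=5) — original: t := 10 | u := -9 | (abs(t) == max(t, t)): true | u := 10 | t := -5 | result 19; revised: t := 10 | u := -9 | (abs(t) == max(t, t)): true | u := 10 | t := -5 | result 19; agreement on 19.
Sweeping the whole domain (56 inputs) finds no disagreement.
verdict: equivalent
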